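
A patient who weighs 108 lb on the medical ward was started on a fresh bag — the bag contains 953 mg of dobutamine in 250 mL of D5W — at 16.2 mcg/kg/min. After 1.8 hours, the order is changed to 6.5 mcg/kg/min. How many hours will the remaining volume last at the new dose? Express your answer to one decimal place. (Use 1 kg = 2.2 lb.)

45.3 hours

Initial rate:
Weight = 108 lb ÷ 2.2 lb/kg = 49.09091 kg
Dose = 16.2 mcg/kg/min × 49.09091 kg = 795.2727 mcg/min
795.2727 mcg/min × 60 min/hr = 47716.36 mcg/hr
Concentration = 953 mg ÷ 250 mL = 3.812 mg/mL = 3812 mcg/mL
Rate = 47716.36 mcg/hr ÷ 3812 mcg/mL = 12.51741 mL/hr
Volume infused so far = 12.51741 mL/hr × 1.8 hr = 22.53134 mL
Volume remaining = 250 − 22.53134 = 227.4687 mL
New rate:
Dose = 6.5 mcg/kg/min × 49.09091 kg = 319.0909 mcg/min
319.0909 mcg/min × 60 min/hr = 19145.45 mcg/hr
Rate = 19145.45 mcg/hr ÷ 3812 mcg/mL = 5.022417 mL/hr
Time remaining = 227.4687 mL ÷ 5.022417 mL/hr = 45.29067 hr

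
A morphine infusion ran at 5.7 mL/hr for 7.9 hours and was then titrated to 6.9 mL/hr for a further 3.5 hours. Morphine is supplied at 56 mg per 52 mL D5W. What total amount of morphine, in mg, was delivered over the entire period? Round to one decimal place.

74.5 mg

Concentration = 56 mg ÷ 52 mL = 1.076923 mg/mL
Stage 1: 5.7 mL/hr × 7.9 hr = 45.03 mL → 45.03 mL × 1.076923 mg/mL = 48.49385 mg
Stage 2: 6.9 mL/hr × 3.5 hr = 24.15 mL → 24.15 mL × 1.076923 mg/mL = 26.00769 mg
Total = 48.49385 + 26.00769 = 74.50154 mg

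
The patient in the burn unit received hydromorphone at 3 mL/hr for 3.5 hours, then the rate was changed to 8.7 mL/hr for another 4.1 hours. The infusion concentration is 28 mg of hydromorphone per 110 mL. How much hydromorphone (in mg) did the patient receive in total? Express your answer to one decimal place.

11.8 mg

Concentration = 28 mg ÷ 110 mL = 0.2545455 mg/mL
Stage 1: 3 mL/hr × 3.5 hr = 10.5 mL → 10.5 mL × 0.2545455 mg/mL = 2.672727 mg
Stage 2: 8.7 mL/hr × 4.1 hr = 35.67 mL → 35.67 mL × 0.2545455 mg/mL = 9.079636 mg
Total = 2.672727 + 9.079636 = 11.75236 mg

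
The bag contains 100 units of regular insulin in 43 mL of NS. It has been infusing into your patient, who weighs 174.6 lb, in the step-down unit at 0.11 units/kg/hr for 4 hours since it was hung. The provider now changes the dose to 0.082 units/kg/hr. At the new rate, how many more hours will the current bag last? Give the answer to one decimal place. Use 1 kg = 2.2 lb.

10.0 hours

Initial rate:
Weight = 174.6 lb ÷ 2.2 lb/kg = 79.36364 kg
Dose = 0.11 units/kg/hr × 79.36364 kg = 8.73 units/hr
Concentration = 100 units ÷ 43 mL = 2.325581 units/mL
Rate = 8.73 units/hr ÷ 2.325581 units/mL = 3.7539 mL/hr
Volume infused so far = 3.7539 mL/hr × 4 hr = 15.0156 mL
Volume remaining = 43 − 15.0156 = 27.9844 mL
New rate:
Dose = 0.082 units/kg/hr × 79.36364 kg = 6.507818 units/hr
Rate = 6.507818 units/hr ÷ 2.325581 units/mL = 2.798362 mL/hr
Time remaining = 27.9844 mL ÷ 2.798362 mL/hr = 10.00028 hr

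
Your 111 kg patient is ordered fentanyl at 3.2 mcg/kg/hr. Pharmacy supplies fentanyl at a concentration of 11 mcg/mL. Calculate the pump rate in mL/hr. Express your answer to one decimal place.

Dose = 3.2 mcg/kg/hr × 111 kg = 355.2 mcg/hr
Rate = 355.2 mcg/hr ÷ 11 mcg/mL = 32.29091 mL/hr

32.3 mL/hr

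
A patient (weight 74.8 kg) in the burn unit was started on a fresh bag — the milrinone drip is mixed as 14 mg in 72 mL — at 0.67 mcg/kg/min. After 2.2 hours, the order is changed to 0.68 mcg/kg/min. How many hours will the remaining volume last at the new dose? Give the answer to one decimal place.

Initial rate:
Dose = 0.67 mcg/kg/min × 74.8 kg = 50.116 mcg/min
50.116 mcg/min × 60 min/hr = 3006.96 mcg/hr
Concentration = 14 mg ÷ 72 mL = 0.1944444 mg/mL = 194.4444 mcg/mL
Rate = 3006.96 mcg/hr ÷ 194.4444 mcg/mL = 15.46437 mL/hr
Volume infused so far = 15.46437 mL/hr × 2.2 hr = 34.0216 mL
Volume remaining = 72 − 34.0216 = 37.9784 mL
New rate:
Dose = 0.68 mcg/kg/min × 74.8 kg = 50.864 mcg/min
50.864 mcg/min × 60 min/hr = 3051.84 mcg/hr
Rate = 3051.84 mcg/hr ÷ 194.4444 mcg/mL = 15.69518 mL/hr
Time remaining = 37.9784 mL ÷ 15.69518 mL/hr = 2.419749 hr

2.4 hours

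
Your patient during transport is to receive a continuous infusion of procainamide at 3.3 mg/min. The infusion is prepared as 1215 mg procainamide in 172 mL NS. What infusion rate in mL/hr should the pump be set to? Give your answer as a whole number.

28 mL/hr

3.3 mg/min × 60 min/hr = 198 mg/hr
Concentration = 1215 mg ÷ 172 mL = 7.063953 mg/mL
Rate = 198 mg/hr ÷ 7.063953 mg/mL = 28.02963 mL/hr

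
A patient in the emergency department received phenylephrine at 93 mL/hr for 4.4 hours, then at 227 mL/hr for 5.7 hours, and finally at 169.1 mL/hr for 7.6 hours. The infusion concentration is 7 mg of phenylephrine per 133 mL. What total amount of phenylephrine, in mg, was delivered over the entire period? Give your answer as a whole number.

Concentration = 7 mg ÷ 133 mL = 0.05263158 mg/mL
Stage 1: 93 mL/hr × 4.4 hr = 409.2 mL → 409.2 mL × 0.05263158 mg/mL = 21.53684 mg
Stage 2: 227 mL/hr × 5.7 hr = 1293.9 mL → 1293.9 mL × 0.05263158 mg/mL = 68.1 mg
Stage 3: 169.1 mL/hr × 7.6 hr = 1285.16 mL → 1285.16 mL × 0.05263158 mg/mL = 67.64 mg
Total = 21.53684 + 68.1 + 67.64 = 157.2768 mg

157 mg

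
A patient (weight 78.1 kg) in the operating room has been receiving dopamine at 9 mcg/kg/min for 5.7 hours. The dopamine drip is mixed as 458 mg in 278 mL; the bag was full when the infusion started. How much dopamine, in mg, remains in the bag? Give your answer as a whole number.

Dose = 9 mcg/kg/min × 78.1 kg = 702.9 mcg/min
702.9 mcg/min × 60 min/hr = 42174 mcg/hr
Concentration = 458 mg ÷ 278 mL = 1.647482 mg/mL = 1647.482 mcg/mL
Rate = 42174 mcg/hr ÷ 1647.482 mcg/mL = 25.59907 mL/hr
Volume infused = 25.59907 mL/hr × 5.7 hr = 145.9147 mL
Volume remaining = 278 − 145.9147 = 132.0853 mL
Drug remaining = 132.0853 mL × 1647.482 mcg/mL = 217608.2 mcg = 217.6082 mg

218 mg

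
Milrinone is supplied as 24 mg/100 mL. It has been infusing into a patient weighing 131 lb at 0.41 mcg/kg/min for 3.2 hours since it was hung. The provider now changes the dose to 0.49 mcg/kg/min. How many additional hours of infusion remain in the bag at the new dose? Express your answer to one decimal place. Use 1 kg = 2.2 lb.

11.0 hours

Initial rate:
Weight = 131 lb ÷ 2.2 lb/kg = 59.54545 kg
Dose = 0.41 mcg/kg/min × 59.54545 kg = 24.41364 mcg/min
24.41364 mcg/min × 60 min/hr = 1464.818 mcg/hr
Concentration = 24 mg ÷ 100 mL = 0.24 mg/mL = 240 mcg/mL
Rate = 1464.818 mcg/hr ÷ 240 mcg/mL = 6.103409 mL/hr
Volume infused so far = 6.103409 mL/hr × 3.2 hr = 19.53091 mL
Volume remaining = 100 − 19.53091 = 80.46909 mL
New rate:
Dose = 0.49 mcg/kg/min × 59.54545 kg = 29.17727 mcg/min
29.17727 mcg/min × 60 min/hr = 1750.636 mcg/hr
Rate = 1750.636 mcg/hr ÷ 240 mcg/mL = 7.294318 mL/hr
Time remaining = 80.46909 mL ÷ 7.294318 mL/hr = 11.03175 hr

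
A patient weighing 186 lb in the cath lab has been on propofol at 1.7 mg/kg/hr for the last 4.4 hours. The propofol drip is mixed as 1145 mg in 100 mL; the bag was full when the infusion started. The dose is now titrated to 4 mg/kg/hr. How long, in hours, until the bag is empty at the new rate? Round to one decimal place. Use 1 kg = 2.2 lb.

1.5 hours

Initial rate:
Weight = 186 lb ÷ 2.2 lb/kg = 84.54545 kg
Dose = 1.7 mg/kg/hr × 84.54545 kg = 143.7273 mg/hr
Concentration = 1145 mg ÷ 100 mL = 11.45 mg/mL
Rate = 143.7273 mg/hr ÷ 11.45 mg/mL = 12.5526 mL/hr
Volume infused so far = 12.5526 mL/hr × 4.4 hr = 55.23144 mL
Volume remaining = 100 − 55.23144 = 44.76856 mL
New rate:
Dose = 4 mg/kg/hr × 84.54545 kg = 338.1818 mg/hr
Rate = 338.1818 mg/hr ÷ 11.45 mg/mL = 29.53553 mL/hr
Time remaining = 44.76856 mL ÷ 29.53553 mL/hr = 1.515753 hr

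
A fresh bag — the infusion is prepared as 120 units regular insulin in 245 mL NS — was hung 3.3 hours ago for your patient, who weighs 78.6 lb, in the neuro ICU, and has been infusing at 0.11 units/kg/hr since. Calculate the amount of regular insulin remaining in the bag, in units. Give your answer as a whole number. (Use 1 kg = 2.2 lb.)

Weight = 78.6 lb ÷ 2.2 lb/kg = 35.72727 kg
Dose = 0.11 units/kg/hr × 35.72727 kg = 3.93 units/hr
Concentration = 120 units ÷ 245 mL = 0.4897959 units/mL
Rate = 3.93 units/hr ÷ 0.4897959 units/mL = 8.02375 mL/hr
Volume infused = 8.02375 mL/hr × 3.3 hr = 26.47837 mL
Volume remaining = 245 − 26.47837 = 218.5216 mL
Drug remaining = 218.5216 mL × 0.4897959 units/mL = 107.031 units

107 units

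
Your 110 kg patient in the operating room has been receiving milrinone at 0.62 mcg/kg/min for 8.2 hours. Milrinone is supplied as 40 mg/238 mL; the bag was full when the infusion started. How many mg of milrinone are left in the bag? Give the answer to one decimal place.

Dose = 0.62 mcg/kg/min × 110 kg = 68.2 mcg/min
68.2 mcg/min × 60 min/hr = 4092 mcg/hr
Concentration = 40 mg ÷ 238 mL = 0.1680672 mg/mL = 168.0672 mcg/mL
Rate = 4092 mcg/hr ÷ 168.0672 mcg/mL = 24.3474 mL/hr
Volume infused = 24.3474 mL/hr × 8.2 hr = 199.6487 mL
Volume remaining = 238 − 199.6487 = 38.35132 mL
Drug remaining = 38.35132 mL × 168.0672 mcg/mL = 6445.6 mcg = 6.4456 mg

6.4 mg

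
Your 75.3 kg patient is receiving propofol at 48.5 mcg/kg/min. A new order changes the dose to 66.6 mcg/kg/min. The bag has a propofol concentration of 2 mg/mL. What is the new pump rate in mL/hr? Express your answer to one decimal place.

150.4 mL/hr

Dose = 66.6 mcg/kg/min × 75.3 kg = 5014.98 mcg/min
5014.98 mcg/min × 60 min/hr = 300898.8 mcg/hr
Concentration = 2 mg/mL = 2000 mcg/mL
Rate = 300898.8 mcg/hr ÷ 2000 mcg/mL = 150.4494 mL/hr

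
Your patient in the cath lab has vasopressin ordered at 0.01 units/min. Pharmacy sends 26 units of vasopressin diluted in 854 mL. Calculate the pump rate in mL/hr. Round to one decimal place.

0.01 units/min × 60 min/hr = 0.6 units/hr
Concentration = 26 units ÷ 854 mL = 0.03044496 units/mL
Rate = 0.6 units/hr ÷ 0.03044496 units/mL = 19.70769 mL/hr

19.7 mL/hr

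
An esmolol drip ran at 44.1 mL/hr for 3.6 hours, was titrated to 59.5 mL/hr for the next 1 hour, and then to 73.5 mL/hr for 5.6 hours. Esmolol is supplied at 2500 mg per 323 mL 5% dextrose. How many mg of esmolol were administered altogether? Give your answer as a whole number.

4875 mg

Concentration = 2500 mg ÷ 323 mL = 7.739938 mg/mL
Stage 1: 44.1 mL/hr × 3.6 hr = 158.76 mL → 158.76 mL × 7.739938 mg/mL = 1228.793 mg
Stage 2: 59.5 mL/hr × 1 hr = 59.5 mL → 59.5 mL × 7.739938 mg/mL = 460.5263 mg
Stage 3: 73.5 mL/hr × 5.6 hr = 411.6 mL → 411.6 mL × 7.739938 mg/mL = 3185.759 mg
Total = 1228.793 + 460.5263 + 3185.759 = 4875.077 mg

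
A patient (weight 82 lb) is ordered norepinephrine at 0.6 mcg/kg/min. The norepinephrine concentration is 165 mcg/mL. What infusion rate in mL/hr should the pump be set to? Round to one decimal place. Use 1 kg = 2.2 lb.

8.1 mL/hr

Weight = 82 lb ÷ 2.2 lb/kg = 37.27273 kg
Dose = 0.6 mcg/kg/min × 37.27273 kg = 22.36364 mcg/min
22.36364 mcg/min × 60 min/hr = 1341.818 mcg/hr
Rate = 1341.818 mcg/hr ÷ 165 mcg/mL = 8.132231 mL/hr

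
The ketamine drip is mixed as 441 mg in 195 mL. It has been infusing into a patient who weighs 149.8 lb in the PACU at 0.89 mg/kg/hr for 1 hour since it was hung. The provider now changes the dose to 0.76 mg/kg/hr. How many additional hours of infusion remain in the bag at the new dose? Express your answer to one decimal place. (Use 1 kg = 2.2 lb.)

Initial rate:
Weight = 149.8 lb ÷ 2.2 lb/kg = 68.09091 kg
Dose = 0.89 mg/kg/hr × 68.09091 kg = 60.60091 mg/hr
Concentration = 441 mg ÷ 195 mL = 2.261538 mg/mL
Rate = 60.60091 mg/hr ÷ 2.261538 mg/mL = 26.79632 mL/hr
Volume infused so far = 26.79632 mL/hr × 1 hr = 26.79632 mL
Volume remaining = 195 − 26.79632 = 168.2037 mL
New rate:
Dose = 0.76 mg/kg/hr × 68.09091 kg = 51.74909 mg/hr
Rate = 51.74909 mg/hr ÷ 2.261538 mg/mL = 22.88225 mL/hr
Time remaining = 168.2037 mL ÷ 22.88225 mL/hr = 7.350836 hr

7.4 hours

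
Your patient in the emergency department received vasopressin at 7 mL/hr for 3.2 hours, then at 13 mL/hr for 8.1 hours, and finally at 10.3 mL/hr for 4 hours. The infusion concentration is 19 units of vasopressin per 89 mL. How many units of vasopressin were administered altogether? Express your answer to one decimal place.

Concentration = 19 units ÷ 89 mL = 0.2134831 units/mL
Stage 1: 7 mL/hr × 3.2 hr = 22.4 mL → 22.4 mL × 0.2134831 units/mL = 4.782022 units
Stage 2: 13 mL/hr × 8.1 hr = 105.3 mL → 105.3 mL × 0.2134831 units/mL = 22.47978 units
Stage 3: 10.3 mL/hr × 4 hr = 41.2 mL → 41.2 mL × 0.2134831 units/mL = 8.795506 units
Total = 4.782022 + 22.47978 + 8.795506 = 36.0573 units

36.1 units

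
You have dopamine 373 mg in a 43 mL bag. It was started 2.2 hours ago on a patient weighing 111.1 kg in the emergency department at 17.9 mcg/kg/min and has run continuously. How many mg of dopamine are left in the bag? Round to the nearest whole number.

110 mg

Dose = 17.9 mcg/kg/min × 111.1 kg = 1988.69 mcg/min
1988.69 mcg/min × 60 min/hr = 119321.4 mcg/hr
Concentration = 373 mg ÷ 43 mL = 8.674419 mg/mL = 8674.419 mcg/mL
Rate = 119321.4 mcg/hr ÷ 8674.419 mcg/mL = 13.75555 mL/hr
Volume infused = 13.75555 mL/hr × 2.2 hr = 30.26221 mL
Volume remaining = 43 − 30.26221 = 12.73779 mL
Drug remaining = 12.73779 mL × 8674.419 mcg/mL = 110492.9 mcg = 110.4929 mg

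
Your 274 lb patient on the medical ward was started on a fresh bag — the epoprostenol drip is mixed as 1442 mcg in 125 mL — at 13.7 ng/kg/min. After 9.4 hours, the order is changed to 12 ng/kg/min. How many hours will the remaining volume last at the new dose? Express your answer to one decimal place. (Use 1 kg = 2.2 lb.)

5.3 hours

Initial rate:
Weight = 274 lb ÷ 2.2 lb/kg = 124.5455 kg
Dose = 13.7 ng/kg/min × 124.5455 kg = 1706.273 ng/min
1706.273 ng/min × 60 min/hr = 102376.4 ng/hr
Concentration = 1442 mcg ÷ 125 mL = 11.536 mcg/mL = 11536 ng/mL
Rate = 102376.4 ng/hr ÷ 11536 ng/mL = 8.874511 mL/hr
Volume infused so far = 8.874511 mL/hr × 9.4 hr = 83.42041 mL
Volume remaining = 125 − 83.42041 = 41.57959 mL
New rate:
Dose = 12 ng/kg/min × 124.5455 kg = 1494.545 ng/min
1494.545 ng/min × 60 min/hr = 89672.73 ng/hr
Rate = 89672.73 ng/hr ÷ 11536 ng/mL = 7.773295 mL/hr
Time remaining = 41.57959 mL ÷ 7.773295 mL/hr = 5.349031 hr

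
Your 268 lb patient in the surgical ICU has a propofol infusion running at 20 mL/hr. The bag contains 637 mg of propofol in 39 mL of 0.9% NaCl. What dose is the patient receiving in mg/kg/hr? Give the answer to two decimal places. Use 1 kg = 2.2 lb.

Weight = 268 lb ÷ 2.2 lb/kg = 121.8182 kg
Concentration = 637 mg ÷ 39 mL = 16.33333 mg/mL
Drug rate = 20 mL/hr × 16.33333 mg/mL = 326.6667 mg/hr
326.6667 mg/hr ÷ 121.8182 kg = 2.681592 mg/kg/hr

2.68 mg/kg/hr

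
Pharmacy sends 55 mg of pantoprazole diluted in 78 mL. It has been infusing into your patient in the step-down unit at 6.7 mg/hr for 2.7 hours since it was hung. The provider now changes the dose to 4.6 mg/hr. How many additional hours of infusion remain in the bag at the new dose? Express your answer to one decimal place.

8.0 hours

Initial rate:
Concentration = 55 mg ÷ 78 mL = 0.7051282 mg/mL
Rate = 6.7 mg/hr ÷ 0.7051282 mg/mL = 9.501818 mL/hr
Volume infused so far = 9.501818 mL/hr × 2.7 hr = 25.65491 mL
Volume remaining = 78 − 25.65491 = 52.34509 mL
New rate:
Rate = 4.6 mg/hr ÷ 0.7051282 mg/mL = 6.523636 mL/hr
Time remaining = 52.34509 mL ÷ 6.523636 mL/hr = 8.023913 hr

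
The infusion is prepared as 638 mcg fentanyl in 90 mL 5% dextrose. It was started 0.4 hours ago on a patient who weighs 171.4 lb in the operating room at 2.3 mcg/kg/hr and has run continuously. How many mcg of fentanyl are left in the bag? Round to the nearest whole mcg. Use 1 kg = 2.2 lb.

Weight = 171.4 lb ÷ 2.2 lb/kg = 77.90909 kg
Dose = 2.3 mcg/kg/hr × 77.90909 kg = 179.1909 mcg/hr
Concentration = 638 mcg ÷ 90 mL = 7.088889 mcg/mL
Rate = 179.1909 mcg/hr ÷ 7.088889 mcg/mL = 25.27771 mL/hr
Volume infused = 25.27771 mL/hr × 0.4 hr = 10.11109 mL
Volume remaining = 90 − 10.11109 = 79.88891 mL
Drug remaining = 79.88891 mL × 7.088889 mcg/mL = 566.3236 mcg

566 mcg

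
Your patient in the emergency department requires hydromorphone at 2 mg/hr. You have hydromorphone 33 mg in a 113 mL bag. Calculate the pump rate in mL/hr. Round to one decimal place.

6.8 mL/hr

Concentration = 33 mg ÷ 113 mL = 0.2920354 mg/mL
Rate = 2 mg/hr ÷ 0.2920354 mg/mL = 6.848485 mL/hr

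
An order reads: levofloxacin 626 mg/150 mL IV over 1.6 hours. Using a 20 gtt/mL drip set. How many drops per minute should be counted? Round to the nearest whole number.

150 mL ÷ (1.6 hr × 60 = 96 min) = 1.5625 mL/min
1.5625 mL/min × 20 gtt/mL = 31.25 gtt/min

31 gtt/min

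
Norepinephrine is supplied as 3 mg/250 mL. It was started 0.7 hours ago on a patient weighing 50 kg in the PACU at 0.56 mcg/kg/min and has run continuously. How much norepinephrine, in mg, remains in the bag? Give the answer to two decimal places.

1.82 mg

Dose = 0.56 mcg/kg/min × 50 kg = 28 mcg/min
28 mcg/min × 60 min/hr = 1680 mcg/hr
Concentration = 3 mg ÷ 250 mL = 0.012 mg/mL = 12 mcg/mL
Rate = 1680 mcg/hr ÷ 12 mcg/mL = 140 mL/hr
Volume infused = 140 mL/hr × 0.7 hr = 98 mL
Volume remaining = 250 − 98 = 152 mL
Drug remaining = 152 mL × 12 mcg/mL = 1824 mcg = 1.824 mg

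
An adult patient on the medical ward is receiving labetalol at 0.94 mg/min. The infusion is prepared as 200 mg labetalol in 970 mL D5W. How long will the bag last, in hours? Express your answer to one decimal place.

3.5 hours

0.94 mg/min × 60 min/hr = 56.4 mg/hr
Concentration = 200 mg ÷ 970 mL = 0.2061856 mg/mL
Rate = 56.4 mg/hr ÷ 0.2061856 mg/mL = 273.54 mL/hr
Duration = 970 mL ÷ 273.54 mL/hr = 3.546099 hr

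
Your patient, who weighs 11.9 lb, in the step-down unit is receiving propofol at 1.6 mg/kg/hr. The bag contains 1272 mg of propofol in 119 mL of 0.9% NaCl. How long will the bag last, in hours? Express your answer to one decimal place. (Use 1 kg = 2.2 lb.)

Weight = 11.9 lb ÷ 2.2 lb/kg = 5.409091 kg
Dose = 1.6 mg/kg/hr × 5.409091 kg = 8.654545 mg/hr
Concentration = 1272 mg ÷ 119 mL = 10.68908 mg/mL
Rate = 8.654545 mg/hr ÷ 10.68908 mg/mL = 0.8096627 mL/hr
Duration = 119 mL ÷ 0.8096627 mL/hr = 146.9748 hr

147.0 hours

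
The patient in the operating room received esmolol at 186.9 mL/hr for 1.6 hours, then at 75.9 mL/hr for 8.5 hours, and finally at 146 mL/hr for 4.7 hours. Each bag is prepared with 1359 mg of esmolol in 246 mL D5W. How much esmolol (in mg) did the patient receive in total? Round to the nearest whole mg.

Concentration = 1359 mg ÷ 246 mL = 5.52439 mg/mL
Stage 1: 186.9 mL/hr × 1.6 hr = 299.04 mL → 299.04 mL × 5.52439 mg/mL = 1652.014 mg
Stage 2: 75.9 mL/hr × 8.5 hr = 645.15 mL → 645.15 mL × 5.52439 mg/mL = 3564.06 mg
Stage 3: 146 mL/hr × 4.7 hr = 686.2 mL → 686.2 mL × 5.52439 mg/mL = 3790.837 mg
Total = 1652.014 + 3564.06 + 3790.837 = 9006.911 mg

9007 mg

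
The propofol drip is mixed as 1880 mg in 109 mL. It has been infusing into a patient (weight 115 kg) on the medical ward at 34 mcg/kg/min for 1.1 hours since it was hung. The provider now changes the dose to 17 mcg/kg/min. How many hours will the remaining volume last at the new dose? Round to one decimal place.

13.8 hours

Initial rate:
Dose = 34 mcg/kg/min × 115 kg = 3910 mcg/min
3910 mcg/min × 60 min/hr = 234600 mcg/hr
Concentration = 1880 mg ÷ 109 mL = 17.24771 mg/mL = 17247.71 mcg/mL
Rate = 234600 mcg/hr ÷ 17247.71 mcg/mL = 13.60181 mL/hr
Volume infused so far = 13.60181 mL/hr × 1.1 hr = 14.96199 mL
Volume remaining = 109 − 14.96199 = 94.03801 mL
New rate:
Dose = 17 mcg/kg/min × 115 kg = 1955 mcg/min
1955 mcg/min × 60 min/hr = 117300 mcg/hr
Rate = 117300 mcg/hr ÷ 17247.71 mcg/mL = 6.800904 mL/hr
Time remaining = 94.03801 mL ÷ 6.800904 mL/hr = 13.82728 hr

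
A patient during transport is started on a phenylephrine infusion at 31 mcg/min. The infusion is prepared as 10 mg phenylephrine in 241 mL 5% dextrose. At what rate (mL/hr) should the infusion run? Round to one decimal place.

44.8 mL/hr

31 mcg/min × 60 min/hr = 1860 mcg/hr
Concentration = 10 mg ÷ 241 mL = 0.04149378 mg/mL = 41.49378 mcg/mL
Rate = 1860 mcg/hr ÷ 41.49378 mcg/mL = 44.826 mL/hr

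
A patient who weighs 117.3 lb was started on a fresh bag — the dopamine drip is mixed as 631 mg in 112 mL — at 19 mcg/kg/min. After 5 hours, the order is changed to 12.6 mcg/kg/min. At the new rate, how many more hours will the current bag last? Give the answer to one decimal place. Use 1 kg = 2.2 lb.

Initial rate:
Weight = 117.3 lb ÷ 2.2 lb/kg = 53.31818 kg
Dose = 19 mcg/kg/min × 53.31818 kg = 1013.045 mcg/min
1013.045 mcg/min × 60 min/hr = 60782.73 mcg/hr
Concentration = 631 mg ÷ 112 mL = 5.633929 mg/mL = 5633.929 mcg/mL
Rate = 60782.73 mcg/hr ÷ 5633.929 mcg/mL = 10.78869 mL/hr
Volume infused so far = 10.78869 mL/hr × 5 hr = 53.94347 mL
Volume remaining = 112 − 53.94347 = 58.05653 mL
New rate:
Dose = 12.6 mcg/kg/min × 53.31818 kg = 671.8091 mcg/min
671.8091 mcg/min × 60 min/hr = 40308.55 mcg/hr
Rate = 40308.55 mcg/hr ÷ 5633.929 mcg/mL = 7.154607 mL/hr
Time remaining = 58.05653 mL ÷ 7.154607 mL/hr = 8.114566 hr

8.1 hours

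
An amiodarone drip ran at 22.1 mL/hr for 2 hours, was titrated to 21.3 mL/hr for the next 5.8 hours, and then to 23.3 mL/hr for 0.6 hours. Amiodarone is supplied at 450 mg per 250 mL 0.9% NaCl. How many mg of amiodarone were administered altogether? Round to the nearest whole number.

Concentration = 450 mg ÷ 250 mL = 1.8 mg/mL
Stage 1: 22.1 mL/hr × 2 hr = 44.2 mL → 44.2 mL × 1.8 mg/mL = 79.56 mg
Stage 2: 21.3 mL/hr × 5.8 hr = 123.54 mL → 123.54 mL × 1.8 mg/mL = 222.372 mg
Stage 3: 23.3 mL/hr × 0.6 hr = 13.98 mL → 13.98 mL × 1.8 mg/mL = 25.164 mg
Total = 79.56 + 222.372 + 25.164 = 327.096 mg

327 mg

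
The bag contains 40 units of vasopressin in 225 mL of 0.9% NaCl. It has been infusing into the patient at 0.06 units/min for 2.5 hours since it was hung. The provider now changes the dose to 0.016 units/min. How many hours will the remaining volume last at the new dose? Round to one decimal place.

32.3 hours

Initial rate:
0.06 units/min × 60 min/hr = 3.6 units/hr
Concentration = 40 units ÷ 225 mL = 0.1777778 units/mL
Rate = 3.6 units/hr ÷ 0.1777778 units/mL = 20.25 mL/hr
Volume infused so far = 20.25 mL/hr × 2.5 hr = 50.625 mL
Volume remaining = 225 − 50.625 = 174.375 mL
New rate:
0.016 units/min × 60 min/hr = 0.96 units/hr
Rate = 0.96 units/hr ÷ 0.1777778 units/mL = 5.4 mL/hr
Time remaining = 174.375 mL ÷ 5.4 mL/hr = 32.29167 hr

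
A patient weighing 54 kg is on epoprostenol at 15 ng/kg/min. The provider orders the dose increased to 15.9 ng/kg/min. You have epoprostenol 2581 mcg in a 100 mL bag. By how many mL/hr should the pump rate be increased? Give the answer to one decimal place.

At the current dose:
Dose = 15 ng/kg/min × 54 kg = 810 ng/min
810 ng/min × 60 min/hr = 48600 ng/hr
Concentration = 2581 mcg ÷ 100 mL = 25.81 mcg/mL = 25810 ng/mL
Rate = 48600 ng/hr ÷ 25810 ng/mL = 1.882991 mL/hr
At the new dose:
Dose = 15.9 ng/kg/min × 54 kg = 858.6 ng/min
858.6 ng/min × 60 min/hr = 51516 ng/hr
Rate = 51516 ng/hr ÷ 25810 ng/mL = 1.995971 mL/hr
Change = 1.995971 − 1.882991 = 0.1129795 mL/hr → 0.1129795 mL/hr increase

0.1 mL/hr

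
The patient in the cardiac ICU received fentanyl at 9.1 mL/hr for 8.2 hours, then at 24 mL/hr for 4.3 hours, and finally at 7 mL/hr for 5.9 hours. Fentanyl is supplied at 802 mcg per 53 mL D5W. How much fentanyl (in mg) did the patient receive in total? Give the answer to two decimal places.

Concentration = 802 mcg ÷ 53 mL = 15.13208 mcg/mL
Stage 1: 9.1 mL/hr × 8.2 hr = 74.62 mL → 74.62 mL × 15.13208 mcg/mL = 1129.155 mcg
Stage 2: 24 mL/hr × 4.3 hr = 103.2 mL → 103.2 mL × 15.13208 mcg/mL = 1561.63 mcg
Stage 3: 7 mL/hr × 5.9 hr = 41.3 mL → 41.3 mL × 15.13208 mcg/mL = 624.9547 mcg
Total = 1129.155 + 1561.63 + 624.9547 = 3315.74 mcg = 3.31574 mg

3.32 mg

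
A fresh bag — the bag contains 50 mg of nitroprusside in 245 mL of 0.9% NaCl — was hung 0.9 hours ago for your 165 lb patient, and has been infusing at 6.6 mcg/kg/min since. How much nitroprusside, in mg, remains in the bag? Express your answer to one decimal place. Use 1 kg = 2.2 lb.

Weight = 165 lb ÷ 2.2 lb/kg = 75 kg
Dose = 6.6 mcg/kg/min × 75 kg = 495 mcg/min
495 mcg/min × 60 min/hr = 29700 mcg/hr
Concentration = 50 mg ÷ 245 mL = 0.2040816 mg/mL = 204.0816 mcg/mL
Rate = 29700 mcg/hr ÷ 204.0816 mcg/mL = 145.53 mL/hr
Volume infused = 145.53 mL/hr × 0.9 hr = 130.977 mL
Volume remaining = 245 − 130.977 = 114.023 mL
Drug remaining = 114.023 mL × 204.0816 mcg/mL = 23270 mcg = 23.27 mg

23.3 mg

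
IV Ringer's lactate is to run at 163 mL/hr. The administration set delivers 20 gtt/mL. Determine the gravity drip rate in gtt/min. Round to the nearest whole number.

163 mL/hr ÷ 60 min/hr = 2.716667 mL/min
2.716667 mL/min × 20 gtt/mL = 54.33333 gtt/min

54 gtt/min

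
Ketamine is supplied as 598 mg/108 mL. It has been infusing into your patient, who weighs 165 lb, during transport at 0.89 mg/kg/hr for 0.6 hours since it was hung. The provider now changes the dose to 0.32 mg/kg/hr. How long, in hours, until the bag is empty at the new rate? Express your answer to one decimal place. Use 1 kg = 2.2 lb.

Initial rate:
Weight = 165 lb ÷ 2.2 lb/kg = 75 kg
Dose = 0.89 mg/kg/hr × 75 kg = 66.75 mg/hr
Concentration = 598 mg ÷ 108 mL = 5.537037 mg/mL
Rate = 66.75 mg/hr ÷ 5.537037 mg/mL = 12.05518 mL/hr
Volume infused so far = 12.05518 mL/hr × 0.6 hr = 7.23311 mL
Volume remaining = 108 − 7.23311 = 100.7669 mL
New rate:
Dose = 0.32 mg/kg/hr × 75 kg = 24 mg/hr
Rate = 24 mg/hr ÷ 5.537037 mg/mL = 4.334448 mL/hr
Time remaining = 100.7669 mL ÷ 4.334448 mL/hr = 23.24792 hr

23.2 hours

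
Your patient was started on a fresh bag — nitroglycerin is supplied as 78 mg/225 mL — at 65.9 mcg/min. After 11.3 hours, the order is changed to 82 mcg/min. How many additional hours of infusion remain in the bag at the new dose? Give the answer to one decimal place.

Initial rate:
65.9 mcg/min × 60 min/hr = 3954 mcg/hr
Concentration = 78 mg ÷ 225 mL = 0.3466667 mg/mL = 346.6667 mcg/mL
Rate = 3954 mcg/hr ÷ 346.6667 mcg/mL = 11.40577 mL/hr
Volume infused so far = 11.40577 mL/hr × 11.3 hr = 128.8852 mL
Volume remaining = 225 − 128.8852 = 96.11481 mL
New rate:
82 mcg/min × 60 min/hr = 4920 mcg/hr
Rate = 4920 mcg/hr ÷ 346.6667 mcg/mL = 14.19231 mL/hr
Time remaining = 96.11481 mL ÷ 14.19231 mL/hr = 6.772317 hr

6.8 hours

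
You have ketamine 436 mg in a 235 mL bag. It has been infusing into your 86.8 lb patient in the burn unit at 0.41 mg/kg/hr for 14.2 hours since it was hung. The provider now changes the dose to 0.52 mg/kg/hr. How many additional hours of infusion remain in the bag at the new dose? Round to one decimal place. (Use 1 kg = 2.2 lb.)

Initial rate:
Weight = 86.8 lb ÷ 2.2 lb/kg = 39.45455 kg
Dose = 0.41 mg/kg/hr × 39.45455 kg = 16.17636 mg/hr
Concentration = 436 mg ÷ 235 mL = 1.855319 mg/mL
Rate = 16.17636 mg/hr ÷ 1.855319 mg/mL = 8.718912 mL/hr
Volume infused so far = 8.718912 mL/hr × 14.2 hr = 123.8085 mL
Volume remaining = 235 − 123.8085 = 111.1915 mL
New rate:
Dose = 0.52 mg/kg/hr × 39.45455 kg = 20.51636 mg/hr
Rate = 20.51636 mg/hr ÷ 1.855319 mg/mL = 11.05813 mL/hr
Time remaining = 111.1915 mL ÷ 11.05813 mL/hr = 10.05518 hr

10.1 hours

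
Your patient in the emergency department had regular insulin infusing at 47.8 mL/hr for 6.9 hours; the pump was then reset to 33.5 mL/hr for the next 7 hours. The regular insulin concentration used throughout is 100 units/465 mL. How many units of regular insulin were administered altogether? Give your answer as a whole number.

121 units

Concentration = 100 units ÷ 465 mL = 0.2150538 units/mL
Stage 1: 47.8 mL/hr × 6.9 hr = 329.82 mL → 329.82 mL × 0.2150538 units/mL = 70.92903 units
Stage 2: 33.5 mL/hr × 7 hr = 234.5 mL → 234.5 mL × 0.2150538 units/mL = 50.43011 units
Total = 70.92903 + 50.43011 = 121.3591 units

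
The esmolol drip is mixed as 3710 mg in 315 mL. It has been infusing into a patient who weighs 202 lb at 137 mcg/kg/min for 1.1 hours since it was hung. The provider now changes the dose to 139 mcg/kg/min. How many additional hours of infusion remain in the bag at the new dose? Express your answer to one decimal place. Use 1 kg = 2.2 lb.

Initial rate:
Weight = 202 lb ÷ 2.2 lb/kg = 91.81818 kg
Dose = 137 mcg/kg/min × 91.81818 kg = 12579.09 mcg/min
12579.09 mcg/min × 60 min/hr = 754745.5 mcg/hr
Concentration = 3710 mg ÷ 315 mL = 11.77778 mg/mL = 11777.78 mcg/mL
Rate = 754745.5 mcg/hr ÷ 11777.78 mcg/mL = 64.08216 mL/hr
Volume infused so far = 64.08216 mL/hr × 1.1 hr = 70.49038 mL
Volume remaining = 315 − 70.49038 = 244.5096 mL
New rate:
Dose = 139 mcg/kg/min × 91.81818 kg = 12762.73 mcg/min
12762.73 mcg/min × 60 min/hr = 765763.6 mcg/hr
Rate = 765763.6 mcg/hr ÷ 11777.78 mcg/mL = 65.01767 mL/hr
Time remaining = 244.5096 mL ÷ 65.01767 mL/hr = 3.760664 hr

3.8 hours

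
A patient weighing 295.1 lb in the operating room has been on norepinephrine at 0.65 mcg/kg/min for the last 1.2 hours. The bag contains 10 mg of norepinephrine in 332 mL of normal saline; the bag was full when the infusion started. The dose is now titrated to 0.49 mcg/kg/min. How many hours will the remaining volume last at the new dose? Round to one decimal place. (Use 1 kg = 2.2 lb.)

0.9 hours

Initial rate:
Weight = 295.1 lb ÷ 2.2 lb/kg = 134.1364 kg
Dose = 0.65 mcg/kg/min × 134.1364 kg = 87.18864 mcg/min
87.18864 mcg/min × 60 min/hr = 5231.318 mcg/hr
Concentration = 10 mg ÷ 332 mL = 0.03012048 mg/mL = 30.12048 mcg/mL
Rate = 5231.318 mcg/hr ÷ 30.12048 mcg/mL = 173.6798 mL/hr
Volume infused so far = 173.6798 mL/hr × 1.2 hr = 208.4157 mL
Volume remaining = 332 − 208.4157 = 123.5843 mL
New rate:
Dose = 0.49 mcg/kg/min × 134.1364 kg = 65.72682 mcg/min
65.72682 mcg/min × 60 min/hr = 3943.609 mcg/hr
Rate = 3943.609 mcg/hr ÷ 30.12048 mcg/mL = 130.9278 mL/hr
Time remaining = 123.5843 mL ÷ 130.9278 mL/hr = 0.9439116 hr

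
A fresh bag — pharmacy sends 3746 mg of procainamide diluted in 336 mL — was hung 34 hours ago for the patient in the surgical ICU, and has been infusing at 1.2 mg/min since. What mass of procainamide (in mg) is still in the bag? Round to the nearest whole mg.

1298 mg

1.2 mg/min × 60 min/hr = 72 mg/hr
Concentration = 3746 mg ÷ 336 mL = 11.14881 mg/mL
Rate = 72 mg/hr ÷ 11.14881 mg/mL = 6.458089 mL/hr
Volume infused = 6.458089 mL/hr × 34 hr = 219.575 mL
Volume remaining = 336 − 219.575 = 116.425 mL
Drug remaining = 116.425 mL × 11.14881 mg/mL = 1298 mg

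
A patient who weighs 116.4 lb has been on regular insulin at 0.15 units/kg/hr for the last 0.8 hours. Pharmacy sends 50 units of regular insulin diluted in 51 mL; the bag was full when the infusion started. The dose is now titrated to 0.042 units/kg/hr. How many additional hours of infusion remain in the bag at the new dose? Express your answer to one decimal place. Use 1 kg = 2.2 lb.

19.6 hours

Initial rate:
Weight = 116.4 lb ÷ 2.2 lb/kg = 52.90909 kg
Dose = 0.15 units/kg/hr × 52.90909 kg = 7.936364 units/hr
Concentration = 50 units ÷ 51 mL = 0.9803922 units/mL
Rate = 7.936364 units/hr ÷ 0.9803922 units/mL = 8.095091 mL/hr
Volume infused so far = 8.095091 mL/hr × 0.8 hr = 6.476073 mL
Volume remaining = 51 − 6.476073 = 44.52393 mL
New rate:
Dose = 0.042 units/kg/hr × 52.90909 kg = 2.222182 units/hr
Rate = 2.222182 units/hr ÷ 0.9803922 units/mL = 2.266625 mL/hr
Time remaining = 44.52393 mL ÷ 2.266625 mL/hr = 19.64327 hr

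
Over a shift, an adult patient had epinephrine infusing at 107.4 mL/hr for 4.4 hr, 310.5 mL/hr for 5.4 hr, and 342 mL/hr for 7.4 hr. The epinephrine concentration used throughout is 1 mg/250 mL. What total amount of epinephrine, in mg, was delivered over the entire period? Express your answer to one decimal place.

18.7 mg

Concentration = 1 mg ÷ 250 mL = 0.004 mg/mL
Stage 1: 107.4 mL/hr × 4.4 hr = 472.56 mL → 472.56 mL × 0.004 mg/mL = 1.89024 mg
Stage 2: 310.5 mL/hr × 5.4 hr = 1676.7 mL → 1676.7 mL × 0.004 mg/mL = 6.7068 mg
Stage 3: 342 mL/hr × 7.4 hr = 2530.8 mL → 2530.8 mL × 0.004 mg/mL = 10.1232 mg
Total = 1.89024 + 6.7068 + 10.1232 = 18.72024 mg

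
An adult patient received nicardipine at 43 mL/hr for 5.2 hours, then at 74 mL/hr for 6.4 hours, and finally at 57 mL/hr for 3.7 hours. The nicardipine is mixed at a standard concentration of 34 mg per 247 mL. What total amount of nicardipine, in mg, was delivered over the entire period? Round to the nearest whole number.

125 mg

Concentration = 34 mg ÷ 247 mL = 0.1376518 mg/mL
Stage 1: 43 mL/hr × 5.2 hr = 223.6 mL → 223.6 mL × 0.1376518 mg/mL = 30.77895 mg
Stage 2: 74 mL/hr × 6.4 hr = 473.6 mL → 473.6 mL × 0.1376518 mg/mL = 65.1919 mg
Stage 3: 57 mL/hr × 3.7 hr = 210.9 mL → 210.9 mL × 0.1376518 mg/mL = 29.03077 mg
Total = 30.77895 + 65.1919 + 29.03077 = 125.0016 mg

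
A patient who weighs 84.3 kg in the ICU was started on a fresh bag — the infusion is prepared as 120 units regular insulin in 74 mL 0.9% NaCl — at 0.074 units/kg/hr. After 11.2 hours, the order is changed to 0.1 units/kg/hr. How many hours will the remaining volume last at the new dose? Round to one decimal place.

Initial rate:
Dose = 0.074 units/kg/hr × 84.3 kg = 6.2382 units/hr
Concentration = 120 units ÷ 74 mL = 1.621622 units/mL
Rate = 6.2382 units/hr ÷ 1.621622 units/mL = 3.84689 mL/hr
Volume infused so far = 3.84689 mL/hr × 11.2 hr = 43.08517 mL
Volume remaining = 74 − 43.08517 = 30.91483 mL
New rate:
Dose = 0.1 units/kg/hr × 84.3 kg = 8.43 units/hr
Rate = 8.43 units/hr ÷ 1.621622 units/mL = 5.1985 mL/hr
Time remaining = 30.91483 mL ÷ 5.1985 mL/hr = 5.946875 hr

5.9 hours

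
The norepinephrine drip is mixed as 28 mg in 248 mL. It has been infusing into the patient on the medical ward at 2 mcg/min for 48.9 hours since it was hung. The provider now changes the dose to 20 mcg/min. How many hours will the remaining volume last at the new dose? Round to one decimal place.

18.4 hours

Initial rate:
2 mcg/min × 60 min/hr = 120 mcg/hr
Concentration = 28 mg ÷ 248 mL = 0.1129032 mg/mL = 112.9032 mcg/mL
Rate = 120 mcg/hr ÷ 112.9032 mcg/mL = 1.062857 mL/hr
Volume infused so far = 1.062857 mL/hr × 48.9 hr = 51.97371 mL
Volume remaining = 248 − 51.97371 = 196.0263 mL
New rate:
20 mcg/min × 60 min/hr = 1200 mcg/hr
Rate = 1200 mcg/hr ÷ 112.9032 mcg/mL = 10.62857 mL/hr
Time remaining = 196.0263 mL ÷ 10.62857 mL/hr = 18.44333 hr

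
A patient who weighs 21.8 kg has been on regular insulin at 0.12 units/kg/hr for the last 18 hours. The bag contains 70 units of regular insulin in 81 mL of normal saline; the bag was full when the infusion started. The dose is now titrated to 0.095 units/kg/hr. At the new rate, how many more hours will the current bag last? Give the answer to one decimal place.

11.1 hours

Initial rate:
Dose = 0.12 units/kg/hr × 21.8 kg = 2.616 units/hr
Concentration = 70 units ÷ 81 mL = 0.8641975 units/mL
Rate = 2.616 units/hr ÷ 0.8641975 units/mL = 3.027086 mL/hr
Volume infused so far = 3.027086 mL/hr × 18 hr = 54.48754 mL
Volume remaining = 81 − 54.48754 = 26.51246 mL
New rate:
Dose = 0.095 units/kg/hr × 21.8 kg = 2.071 units/hr
Rate = 2.071 units/hr ÷ 0.8641975 units/mL = 2.396443 mL/hr
Time remaining = 26.51246 mL ÷ 2.396443 mL/hr = 11.06325 hr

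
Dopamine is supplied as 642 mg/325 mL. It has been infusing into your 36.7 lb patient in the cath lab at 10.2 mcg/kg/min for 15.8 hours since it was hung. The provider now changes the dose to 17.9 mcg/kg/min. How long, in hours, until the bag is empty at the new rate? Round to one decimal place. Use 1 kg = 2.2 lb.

Initial rate:
Weight = 36.7 lb ÷ 2.2 lb/kg = 16.68182 kg
Dose = 10.2 mcg/kg/min × 16.68182 kg = 170.1545 mcg/min
170.1545 mcg/min × 60 min/hr = 10209.27 mcg/hr
Concentration = 642 mg ÷ 325 mL = 1.975385 mg/mL = 1975.385 mcg/mL
Rate = 10209.27 mcg/hr ÷ 1975.385 mcg/mL = 5.168246 mL/hr
Volume infused so far = 5.168246 mL/hr × 15.8 hr = 81.65828 mL
Volume remaining = 325 − 81.65828 = 243.3417 mL
New rate:
Dose = 17.9 mcg/kg/min × 16.68182 kg = 298.6045 mcg/min
298.6045 mcg/min × 60 min/hr = 17916.27 mcg/hr
Rate = 17916.27 mcg/hr ÷ 1975.385 mcg/mL = 9.069764 mL/hr
Time remaining = 243.3417 mL ÷ 9.069764 mL/hr = 26.82999 hr

26.8 hours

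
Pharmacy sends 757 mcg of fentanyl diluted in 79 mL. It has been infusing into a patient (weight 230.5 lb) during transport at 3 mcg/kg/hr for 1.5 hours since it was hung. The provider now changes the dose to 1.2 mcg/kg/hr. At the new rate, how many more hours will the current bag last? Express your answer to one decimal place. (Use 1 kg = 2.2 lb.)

Initial rate:
Weight = 230.5 lb ÷ 2.2 lb/kg = 104.7727 kg
Dose = 3 mcg/kg/hr × 104.7727 kg = 314.3182 mcg/hr
Concentration = 757 mcg ÷ 79 mL = 9.582278 mcg/mL
Rate = 314.3182 mcg/hr ÷ 9.582278 mcg/mL = 32.80203 mL/hr
Volume infused so far = 32.80203 mL/hr × 1.5 hr = 49.20304 mL
Volume remaining = 79 − 49.20304 = 29.79696 mL
New rate:
Dose = 1.2 mcg/kg/hr × 104.7727 kg = 125.7273 mcg/hr
Rate = 125.7273 mcg/hr ÷ 9.582278 mcg/mL = 13.12081 mL/hr
Time remaining = 29.79696 mL ÷ 13.12081 mL/hr = 2.270969 hr

2.3 hours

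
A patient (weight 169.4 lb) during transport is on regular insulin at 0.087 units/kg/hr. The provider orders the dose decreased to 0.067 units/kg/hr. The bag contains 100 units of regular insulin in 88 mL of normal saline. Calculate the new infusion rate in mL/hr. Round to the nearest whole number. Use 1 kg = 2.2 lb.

5 mL/hr

Weight = 169.4 lb ÷ 2.2 lb/kg = 77 kg
Dose = 0.067 units/kg/hr × 77 kg = 5.159 units/hr
Concentration = 100 units ÷ 88 mL = 1.136364 units/mL
Rate = 5.159 units/hr ÷ 1.136364 units/mL = 4.53992 mL/hr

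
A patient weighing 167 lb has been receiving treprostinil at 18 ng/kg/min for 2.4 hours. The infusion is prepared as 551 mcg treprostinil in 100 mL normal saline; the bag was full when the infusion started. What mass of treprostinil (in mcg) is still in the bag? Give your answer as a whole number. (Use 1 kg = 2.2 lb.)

Weight = 167 lb ÷ 2.2 lb/kg = 75.90909 kg
Dose = 18 ng/kg/min × 75.90909 kg = 1366.364 ng/min
1366.364 ng/min × 60 min/hr = 81981.82 ng/hr
Concentration = 551 mcg ÷ 100 mL = 5.51 mcg/mL = 5510 ng/mL
Rate = 81981.82 ng/hr ÷ 5510 ng/mL = 14.87873 mL/hr
Volume infused = 14.87873 mL/hr × 2.4 hr = 35.70896 mL
Volume remaining = 100 − 35.70896 = 64.29104 mL
Drug remaining = 64.29104 mL × 5510 ng/mL = 354243.6 ng = 354.2436 mcg

354 mcg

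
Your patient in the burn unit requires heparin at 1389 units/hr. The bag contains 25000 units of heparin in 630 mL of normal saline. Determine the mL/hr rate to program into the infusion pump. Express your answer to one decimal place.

Concentration = 25000 units ÷ 630 mL = 39.68254 units/mL
Rate = 1389 units/hr ÷ 39.68254 units/mL = 35.0028 mL/hr

35.0 mL/hr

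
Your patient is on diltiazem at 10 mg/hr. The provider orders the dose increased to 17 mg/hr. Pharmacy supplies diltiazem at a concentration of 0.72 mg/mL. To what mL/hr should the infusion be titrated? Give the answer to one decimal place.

23.6 mL/hr

Rate = 17 mg/hr ÷ 0.72 mg/mL = 23.61111 mL/hr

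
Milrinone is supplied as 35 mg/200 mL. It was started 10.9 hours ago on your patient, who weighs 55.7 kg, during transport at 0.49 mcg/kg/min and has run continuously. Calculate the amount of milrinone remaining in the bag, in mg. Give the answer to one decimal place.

Dose = 0.49 mcg/kg/min × 55.7 kg = 27.293 mcg/min
27.293 mcg/min × 60 min/hr = 1637.58 mcg/hr
Concentration = 35 mg ÷ 200 mL = 0.175 mg/mL = 175 mcg/mL
Rate = 1637.58 mcg/hr ÷ 175 mcg/mL = 9.3576 mL/hr
Volume infused = 9.3576 mL/hr × 10.9 hr = 101.9978 mL
Volume remaining = 200 − 101.9978 = 98.00216 mL
Drug remaining = 98.00216 mL × 175 mcg/mL = 17150.38 mcg = 17.15038 mg

17.2 mg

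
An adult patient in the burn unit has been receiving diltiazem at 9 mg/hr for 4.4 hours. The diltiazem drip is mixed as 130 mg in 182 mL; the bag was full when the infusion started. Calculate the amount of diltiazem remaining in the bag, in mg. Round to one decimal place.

90.4 mg

Concentration = 130 mg ÷ 182 mL = 0.7142857 mg/mL
Rate = 9 mg/hr ÷ 0.7142857 mg/mL = 12.6 mL/hr
Volume infused = 12.6 mL/hr × 4.4 hr = 55.44 mL
Volume remaining = 182 − 55.44 = 126.56 mL
Drug remaining = 126.56 mL × 0.7142857 mg/mL = 90.4 mg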